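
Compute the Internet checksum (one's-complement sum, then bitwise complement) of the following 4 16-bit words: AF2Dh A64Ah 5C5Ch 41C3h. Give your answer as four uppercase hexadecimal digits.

0C68

One's-complement addition (fold any carry out of bit 15 back into bit 0):
  0xAF2D + 0xA64A = 0x15577 → wrap carry → 0x5578
  0x5578 + 0x5C5C = 0x0B1D4
  0xB1D4 + 0x41C3 = 0x0F397
One's-complement sum = 0xF397.
Checksum = ~0xF397 & 0xFFFF = 0x0C68.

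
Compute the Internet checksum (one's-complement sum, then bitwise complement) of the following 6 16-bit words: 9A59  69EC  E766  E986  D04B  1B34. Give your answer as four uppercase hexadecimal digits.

One's-complement addition (fold any carry out of bit 15 back into bit 0):
  0x9A59 + 0x69EC = 0x10445 → wrap carry → 0x0446
  0x0446 + 0xE766 = 0x0EBAC
  0xEBAC + 0xE986 = 0x1D532 → wrap carry → 0xD533
  0xD533 + 0xD04B = 0x1A57E → wrap carry → 0xA57F
  0xA57F + 0x1B34 = 0x0C0B3
One's-complement sum = 0xC0B3.
Checksum = ~0xC0B3 & 0xFFFF = 0x3F4C.

3F4C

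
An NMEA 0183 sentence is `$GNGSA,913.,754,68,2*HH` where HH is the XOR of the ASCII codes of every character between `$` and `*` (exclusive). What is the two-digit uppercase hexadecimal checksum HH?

43

XOR the ASCII codes of the payload characters:
  'G' = 0x47 → acc = 0x47
  'N' = 0x4E → acc = 0x09
  'G' = 0x47 → acc = 0x4E
  'S' = 0x53 → acc = 0x1D
  'A' = 0x41 → acc = 0x5C
  ',' = 0x2C → acc = 0x70
  '9' = 0x39 → acc = 0x49
  '1' = 0x31 → acc = 0x78
  '3' = 0x33 → acc = 0x4B
  '.' = 0x2E → acc = 0x65
  ',' = 0x2C → acc = 0x49
  '7' = 0x37 → acc = 0x7E
  '5' = 0x35 → acc = 0x4B
  '4' = 0x34 → acc = 0x7F
  ',' = 0x2C → acc = 0x53
  '6' = 0x36 → acc = 0x65
  '8' = 0x38 → acc = 0x5D
  ',' = 0x2C → acc = 0x71
  '2' = 0x32 → acc = 0x43
Checksum = 0x43.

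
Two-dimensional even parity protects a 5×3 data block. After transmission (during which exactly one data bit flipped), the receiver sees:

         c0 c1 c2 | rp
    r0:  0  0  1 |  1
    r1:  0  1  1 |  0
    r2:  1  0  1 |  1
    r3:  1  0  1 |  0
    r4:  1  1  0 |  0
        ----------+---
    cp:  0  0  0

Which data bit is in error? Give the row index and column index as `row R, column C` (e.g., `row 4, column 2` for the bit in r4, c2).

row 2, column 0

Recompute each row's even parity and compare to rp:
  r0: data parity 1, sent rp 1 → ok
  r1: data parity 0, sent rp 0 → ok
  r2: data parity 0, sent rp 1 → mismatch
  r3: data parity 0, sent rp 0 → ok
  r4: data parity 0, sent rp 0 → ok
Recompute each column's even parity and compare to cp:
  c0: data parity 1, sent cp 0 → mismatch
  c1: data parity 0, sent cp 0 → ok
  c2: data parity 0, sent cp 0 → ok
Exactly one row (r2) and one column (c0) fail → the flipped bit is at their intersection.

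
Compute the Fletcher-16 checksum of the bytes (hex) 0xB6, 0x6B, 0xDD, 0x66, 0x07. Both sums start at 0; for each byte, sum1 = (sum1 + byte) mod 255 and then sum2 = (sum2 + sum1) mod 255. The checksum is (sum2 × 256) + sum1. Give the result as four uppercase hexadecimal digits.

AC6D

Running sums (mod 255):
  after byte 0 (0xB6): sum1=182, sum2=182
  after byte 1 (0x6B): sum1=34, sum2=216
  after byte 2 (0xDD): sum1=0, sum2=216
  after byte 3 (0x66): sum1=102, sum2=63
  after byte 4 (0x07): sum1=109, sum2=172
Checksum = sum2·256 + sum1 = 172·256 + 109 = 44141 = 0xAC6D.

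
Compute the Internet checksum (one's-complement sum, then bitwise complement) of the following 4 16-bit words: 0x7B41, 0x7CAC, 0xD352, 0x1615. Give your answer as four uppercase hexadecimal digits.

1EAA

One's-complement addition (fold any carry out of bit 15 back into bit 0):
  0x7B41 + 0x7CAC = 0x0F7ED
  0xF7ED + 0xD352 = 0x1CB3F → wrap carry → 0xCB40
  0xCB40 + 0x1615 = 0x0E155
One's-complement sum = 0xE155.
Checksum = ~0xE155 & 0xFFFF = 0x1EAA.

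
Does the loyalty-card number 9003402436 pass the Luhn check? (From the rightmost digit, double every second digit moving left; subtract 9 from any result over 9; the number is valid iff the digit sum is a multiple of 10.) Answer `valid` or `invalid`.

valid

From the right, keep odd positions and double even positions (subtract 9 from any doubled value over 9):
  doubled (positions 2,4,...): 6 4 8 0 9 → sum 27
  kept (positions 1,3,...): 6 4 0 3 0 → sum 13
Total = 40.
40 mod 10 = 0, so the number is valid.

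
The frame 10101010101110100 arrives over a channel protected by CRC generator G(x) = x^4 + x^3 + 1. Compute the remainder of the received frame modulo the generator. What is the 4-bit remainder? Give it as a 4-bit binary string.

Modulo-2 division of 10101010101110100 by 11001:
  pos 0: 10101 XOR 11001 = 01100
  pos 1: 11000 XOR 11001 = 00001
  pos 5: 11010 XOR 11001 = 00011
  pos 8: 11111 XOR 11001 = 00110
  pos 10: 11001 XOR 11001 = 00000
Remainder = 0000 (zero — the frame passes the CRC check).

0000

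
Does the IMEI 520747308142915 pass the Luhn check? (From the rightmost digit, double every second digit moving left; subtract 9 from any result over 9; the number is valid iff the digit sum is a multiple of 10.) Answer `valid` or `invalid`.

From the right, keep odd positions and double even positions (subtract 9 from any doubled value over 9):
  doubled (positions 2,4,...): 2 4 2 0 5 5 4 → sum 22
  kept (positions 1,3,...): 5 9 4 8 3 4 0 5 → sum 38
Total = 60.
60 mod 10 = 0, so the number is valid.

valid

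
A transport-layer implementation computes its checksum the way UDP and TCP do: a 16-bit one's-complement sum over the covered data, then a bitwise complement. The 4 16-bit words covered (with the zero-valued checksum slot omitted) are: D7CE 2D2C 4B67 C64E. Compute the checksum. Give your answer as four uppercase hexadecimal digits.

One's-complement addition (fold any carry out of bit 15 back into bit 0):
  0xD7CE + 0x2D2C = 0x104FA → wrap carry → 0x04FB
  0x04FB + 0x4B67 = 0x05062
  0x5062 + 0xC64E = 0x116B0 → wrap carry → 0x16B1
One's-complement sum = 0x16B1.
Checksum = ~0x16B1 & 0xFFFF = 0xE94E.

E94E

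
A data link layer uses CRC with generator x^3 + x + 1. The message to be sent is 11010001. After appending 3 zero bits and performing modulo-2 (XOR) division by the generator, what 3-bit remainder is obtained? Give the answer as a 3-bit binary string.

Append 3 zeros: 11010001000. Divide by 1011 (XOR where the leading bit is 1):
  pos 0: 1101 XOR 1011 = 0110
  pos 1: 1100 XOR 1011 = 0111
  pos 2: 1110 XOR 1011 = 0101
  pos 3: 1010 XOR 1011 = 0001
  pos 6: 1100 XOR 1011 = 0111
  pos 7: 1110 XOR 1011 = 0101
Remainder (last 3 bits) = 101. This is the CRC / FCS.

101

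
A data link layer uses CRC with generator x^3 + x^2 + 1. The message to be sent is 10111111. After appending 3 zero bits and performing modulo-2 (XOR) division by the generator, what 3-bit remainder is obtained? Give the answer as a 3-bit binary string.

Append 3 zeros: 10111111000. Divide by 1101 (XOR where the leading bit is 1):
  pos 0: 1011 XOR 1101 = 0110
  pos 1: 1101 XOR 1101 = 0000
  pos 5: 1110 XOR 1101 = 0011
  pos 7: 1100 XOR 1101 = 0001
Remainder (last 3 bits) = 001. This is the CRC / FCS.

001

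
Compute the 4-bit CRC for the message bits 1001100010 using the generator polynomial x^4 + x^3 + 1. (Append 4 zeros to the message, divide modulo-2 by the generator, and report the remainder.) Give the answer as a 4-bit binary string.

0010

Append 4 zeros: 10011000100000. Divide by 11001 (XOR where the leading bit is 1):
  pos 0: 10011 XOR 11001 = 01010
  pos 1: 10100 XOR 11001 = 01101
  pos 2: 11010 XOR 11001 = 00011
  pos 5: 11010 XOR 11001 = 00011
  pos 8: 11000 XOR 11001 = 00001
Remainder (last 4 bits) = 0010. This is the CRC / FCS.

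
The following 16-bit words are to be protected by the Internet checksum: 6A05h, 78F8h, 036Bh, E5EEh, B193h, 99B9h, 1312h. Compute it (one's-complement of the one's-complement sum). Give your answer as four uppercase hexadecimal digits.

D548

One's-complement addition (fold any carry out of bit 15 back into bit 0):
  0x6A05 + 0x78F8 = 0x0E2FD
  0xE2FD + 0x036B = 0x0E668
  0xE668 + 0xE5EE = 0x1CC56 → wrap carry → 0xCC57
  0xCC57 + 0xB193 = 0x17DEA → wrap carry → 0x7DEB
  0x7DEB + 0x99B9 = 0x117A4 → wrap carry → 0x17A5
  0x17A5 + 0x1312 = 0x02AB7
One's-complement sum = 0x2AB7.
Checksum = ~0x2AB7 & 0xFFFF = 0xD548.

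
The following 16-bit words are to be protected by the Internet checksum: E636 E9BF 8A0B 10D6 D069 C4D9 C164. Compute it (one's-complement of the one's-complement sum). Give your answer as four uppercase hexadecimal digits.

3E7F

One's-complement addition (fold any carry out of bit 15 back into bit 0):
  0xE636 + 0xE9BF = 0x1CFF5 → wrap carry → 0xCFF6
  0xCFF6 + 0x8A0B = 0x15A01 → wrap carry → 0x5A02
  0x5A02 + 0x10D6 = 0x06AD8
  0x6AD8 + 0xD069 = 0x13B41 → wrap carry → 0x3B42
  0x3B42 + 0xC4D9 = 0x1001B → wrap carry → 0x001C
  0x001C + 0xC164 = 0x0C180
One's-complement sum = 0xC180.
Checksum = ~0xC180 & 0xFFFF = 0x3E7F.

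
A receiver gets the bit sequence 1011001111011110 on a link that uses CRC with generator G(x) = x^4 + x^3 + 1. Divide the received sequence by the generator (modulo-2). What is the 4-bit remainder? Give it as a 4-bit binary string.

Modulo-2 division of 1011001111011110 by 11001:
  pos 0: 10110 XOR 11001 = 01111
  pos 1: 11110 XOR 11001 = 00111
  pos 3: 11111 XOR 11001 = 00110
  pos 5: 11011 XOR 11001 = 00010
  pos 8: 10011 XOR 11001 = 01010
  pos 9: 10101 XOR 11001 = 01100
  pos 10: 11001 XOR 11001 = 00000
Remainder = 0000 (zero — the frame passes the CRC check).

0000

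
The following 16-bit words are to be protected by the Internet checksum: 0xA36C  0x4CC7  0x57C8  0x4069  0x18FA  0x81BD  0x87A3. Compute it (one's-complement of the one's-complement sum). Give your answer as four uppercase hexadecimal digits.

One's-complement addition (fold any carry out of bit 15 back into bit 0):
  0xA36C + 0x4CC7 = 0x0F033
  0xF033 + 0x57C8 = 0x147FB → wrap carry → 0x47FC
  0x47FC + 0x4069 = 0x08865
  0x8865 + 0x18FA = 0x0A15F
  0xA15F + 0x81BD = 0x1231C → wrap carry → 0x231D
  0x231D + 0x87A3 = 0x0AAC0
One's-complement sum = 0xAAC0.
Checksum = ~0xAAC0 & 0xFFFF = 0x553F.

553F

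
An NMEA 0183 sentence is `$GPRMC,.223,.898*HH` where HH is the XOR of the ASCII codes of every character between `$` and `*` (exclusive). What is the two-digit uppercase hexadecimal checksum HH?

XOR the ASCII codes of the payload characters:
  'G' = 0x47 → acc = 0x47
  'P' = 0x50 → acc = 0x17
  'R' = 0x52 → acc = 0x45
  'M' = 0x4D → acc = 0x08
  'C' = 0x43 → acc = 0x4B
  ',' = 0x2C → acc = 0x67
  '.' = 0x2E → acc = 0x49
  '2' = 0x32 → acc = 0x7B
  '2' = 0x32 → acc = 0x49
  '3' = 0x33 → acc = 0x7A
  ',' = 0x2C → acc = 0x56
  '.' = 0x2E → acc = 0x78
  '8' = 0x38 → acc = 0x40
  '9' = 0x39 → acc = 0x79
  '8' = 0x38 → acc = 0x41
Checksum = 0x41.

41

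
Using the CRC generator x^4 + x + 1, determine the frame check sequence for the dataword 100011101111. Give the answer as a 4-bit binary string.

0000

Append 4 zeros: 1000111011110000. Divide by 10011 (XOR where the leading bit is 1):
  pos 0: 10001 XOR 10011 = 00010
  pos 3: 10110 XOR 10011 = 00101
  pos 5: 10111 XOR 10011 = 00100
  pos 7: 10011 XOR 10011 = 00000
Remainder (last 4 bits) = 0000. This is the CRC / FCS.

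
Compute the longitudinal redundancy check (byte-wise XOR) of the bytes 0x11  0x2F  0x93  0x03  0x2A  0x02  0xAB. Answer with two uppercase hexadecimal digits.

2D

XOR the bytes together:
  start with 0x11
  0x11 ⊕ 0x2F = 0x3E
  0x3E ⊕ 0x93 = 0xAD
  0xAD ⊕ 0x03 = 0xAE
  0xAE ⊕ 0x2A = 0x84
  0x84 ⊕ 0x02 = 0x86
  0x86 ⊕ 0xAB = 0x2D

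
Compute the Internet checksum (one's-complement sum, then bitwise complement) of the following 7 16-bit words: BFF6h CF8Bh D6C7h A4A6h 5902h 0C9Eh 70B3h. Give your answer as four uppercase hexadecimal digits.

1EBB

One's-complement addition (fold any carry out of bit 15 back into bit 0):
  0xBFF6 + 0xCF8B = 0x18F81 → wrap carry → 0x8F82
  0x8F82 + 0xD6C7 = 0x16649 → wrap carry → 0x664A
  0x664A + 0xA4A6 = 0x10AF0 → wrap carry → 0x0AF1
  0x0AF1 + 0x5902 = 0x063F3
  0x63F3 + 0x0C9E = 0x07091
  0x7091 + 0x70B3 = 0x0E144
One's-complement sum = 0xE144.
Checksum = ~0xE144 & 0xFFFF = 0x1EBB.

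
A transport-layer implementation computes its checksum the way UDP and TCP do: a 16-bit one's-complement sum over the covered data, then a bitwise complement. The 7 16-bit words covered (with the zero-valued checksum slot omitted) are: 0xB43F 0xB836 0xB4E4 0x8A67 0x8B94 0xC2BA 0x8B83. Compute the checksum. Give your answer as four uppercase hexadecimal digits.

7A6A

One's-complement addition (fold any carry out of bit 15 back into bit 0):
  0xB43F + 0xB836 = 0x16C75 → wrap carry → 0x6C76
  0x6C76 + 0xB4E4 = 0x1215A → wrap carry → 0x215B
  0x215B + 0x8A67 = 0x0ABC2
  0xABC2 + 0x8B94 = 0x13756 → wrap carry → 0x3757
  0x3757 + 0xC2BA = 0x0FA11
  0xFA11 + 0x8B83 = 0x18594 → wrap carry → 0x8595
One's-complement sum = 0x8595.
Checksum = ~0x8595 & 0xFFFF = 0x7A6A.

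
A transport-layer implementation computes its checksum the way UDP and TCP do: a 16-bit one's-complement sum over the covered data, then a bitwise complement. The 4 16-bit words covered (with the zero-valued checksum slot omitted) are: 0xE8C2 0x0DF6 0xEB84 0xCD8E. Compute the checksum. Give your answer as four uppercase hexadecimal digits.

5033

One's-complement addition (fold any carry out of bit 15 back into bit 0):
  0xE8C2 + 0x0DF6 = 0x0F6B8
  0xF6B8 + 0xEB84 = 0x1E23C → wrap carry → 0xE23D
  0xE23D + 0xCD8E = 0x1AFCB → wrap carry → 0xAFCC
One's-complement sum = 0xAFCC.
Checksum = ~0xAFCC & 0xFFFF = 0x5033.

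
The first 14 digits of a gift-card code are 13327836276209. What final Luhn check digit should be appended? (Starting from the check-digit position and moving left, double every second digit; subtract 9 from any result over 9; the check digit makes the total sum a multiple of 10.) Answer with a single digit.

0

Partial digits right→left: 9 0 2 6 7 2 6 3 8 7 2 3 3 1
Double every second digit counting from the check-digit position (so the 1st, 3rd, 5th, ... of the partial from the right).
  doubled (with −9 where >9): 9 4 5 3 7 4 6 → sum 38
  kept as-is: 0 6 2 3 7 3 1 → sum 22
Total = 38 + 22 = 60.
Check digit = (10 − (60 mod 10)) mod 10 = 0.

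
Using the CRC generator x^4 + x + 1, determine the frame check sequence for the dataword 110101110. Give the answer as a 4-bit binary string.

Append 4 zeros: 1101011100000. Divide by 10011 (XOR where the leading bit is 1):
  pos 0: 11010 XOR 10011 = 01001
  pos 1: 10011 XOR 10011 = 00000
  pos 6: 11000 XOR 10011 = 01011
  pos 7: 10110 XOR 10011 = 00101
Remainder (last 4 bits) = 1010. This is the CRC / FCS.

1010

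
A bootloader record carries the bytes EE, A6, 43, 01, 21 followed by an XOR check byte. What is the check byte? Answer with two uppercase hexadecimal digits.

2B

XOR the bytes together:
  start with 0xEE
  0xEE ⊕ 0xA6 = 0x48
  0x48 ⊕ 0x43 = 0x0B
  0x0B ⊕ 0x01 = 0x0A
  0x0A ⊕ 0x21 = 0x2B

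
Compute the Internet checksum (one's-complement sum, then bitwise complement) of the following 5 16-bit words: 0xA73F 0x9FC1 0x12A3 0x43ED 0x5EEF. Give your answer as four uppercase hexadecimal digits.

037F

One's-complement addition (fold any carry out of bit 15 back into bit 0):
  0xA73F + 0x9FC1 = 0x14700 → wrap carry → 0x4701
  0x4701 + 0x12A3 = 0x059A4
  0x59A4 + 0x43ED = 0x09D91
  0x9D91 + 0x5EEF = 0x0FC80
One's-complement sum = 0xFC80.
Checksum = ~0xFC80 & 0xFFFF = 0x037F.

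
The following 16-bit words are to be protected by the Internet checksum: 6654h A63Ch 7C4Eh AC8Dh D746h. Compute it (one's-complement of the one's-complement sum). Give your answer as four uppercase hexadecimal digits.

One's-complement addition (fold any carry out of bit 15 back into bit 0):
  0x6654 + 0xA63C = 0x10C90 → wrap carry → 0x0C91
  0x0C91 + 0x7C4E = 0x088DF
  0x88DF + 0xAC8D = 0x1356C → wrap carry → 0x356D
  0x356D + 0xD746 = 0x10CB3 → wrap carry → 0x0CB4
One's-complement sum = 0x0CB4.
Checksum = ~0x0CB4 & 0xFFFF = 0xF34B.

F34B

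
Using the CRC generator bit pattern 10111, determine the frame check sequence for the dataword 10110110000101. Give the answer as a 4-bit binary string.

Append 4 zeros: 101101100001010000. Divide by 10111 (XOR where the leading bit is 1):
  pos 0: 10110 XOR 10111 = 00001
  pos 4: 11100 XOR 10111 = 01011
  pos 5: 10110 XOR 10111 = 00001
  pos 9: 10101 XOR 10111 = 00010
  pos 12: 10000 XOR 10111 = 00111
Remainder (last 4 bits) = 1110. This is the CRC / FCS.

1110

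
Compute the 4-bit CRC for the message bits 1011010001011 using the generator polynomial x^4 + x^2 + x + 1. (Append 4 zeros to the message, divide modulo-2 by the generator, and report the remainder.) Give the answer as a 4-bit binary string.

Append 4 zeros: 10110100010110000. Divide by 10111 (XOR where the leading bit is 1):
  pos 0: 10110 XOR 10111 = 00001
  pos 4: 11000 XOR 10111 = 01111
  pos 5: 11111 XOR 10111 = 01000
  pos 6: 10000 XOR 10111 = 00111
  pos 8: 11111 XOR 10111 = 01000
  pos 9: 10000 XOR 10111 = 00111
  pos 11: 11100 XOR 10111 = 01011
  pos 12: 10110 XOR 10111 = 00001
Remainder (last 4 bits) = 0001. This is the CRC / FCS.

0001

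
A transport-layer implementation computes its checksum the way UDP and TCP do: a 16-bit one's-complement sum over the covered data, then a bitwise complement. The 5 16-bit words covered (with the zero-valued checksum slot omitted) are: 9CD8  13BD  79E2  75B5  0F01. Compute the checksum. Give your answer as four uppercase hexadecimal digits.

50D1

One's-complement addition (fold any carry out of bit 15 back into bit 0):
  0x9CD8 + 0x13BD = 0x0B095
  0xB095 + 0x79E2 = 0x12A77 → wrap carry → 0x2A78
  0x2A78 + 0x75B5 = 0x0A02D
  0xA02D + 0x0F01 = 0x0AF2E
One's-complement sum = 0xAF2E.
Checksum = ~0xAF2E & 0xFFFF = 0x50D1.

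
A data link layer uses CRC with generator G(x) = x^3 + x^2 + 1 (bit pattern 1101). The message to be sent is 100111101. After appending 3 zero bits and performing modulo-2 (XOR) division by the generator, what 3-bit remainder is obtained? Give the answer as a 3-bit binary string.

Append 3 zeros: 100111101000. Divide by 1101 (XOR where the leading bit is 1):
  pos 0: 1001 XOR 1101 = 0100
  pos 1: 1001 XOR 1101 = 0100
  pos 2: 1001 XOR 1101 = 0100
  pos 3: 1001 XOR 1101 = 0100
  pos 4: 1000 XOR 1101 = 0101
  pos 5: 1011 XOR 1101 = 0110
  pos 6: 1100 XOR 1101 = 0001
Remainder (last 3 bits) = 100. This is the CRC / FCS.

100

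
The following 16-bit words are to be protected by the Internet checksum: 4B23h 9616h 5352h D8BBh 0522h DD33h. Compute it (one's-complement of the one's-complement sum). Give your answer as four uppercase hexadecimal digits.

One's-complement addition (fold any carry out of bit 15 back into bit 0):
  0x4B23 + 0x9616 = 0x0E139
  0xE139 + 0x5352 = 0x1348B → wrap carry → 0x348C
  0x348C + 0xD8BB = 0x10D47 → wrap carry → 0x0D48
  0x0D48 + 0x0522 = 0x0126A
  0x126A + 0xDD33 = 0x0EF9D
One's-complement sum = 0xEF9D.
Checksum = ~0xEF9D & 0xFFFF = 0x1062.

1062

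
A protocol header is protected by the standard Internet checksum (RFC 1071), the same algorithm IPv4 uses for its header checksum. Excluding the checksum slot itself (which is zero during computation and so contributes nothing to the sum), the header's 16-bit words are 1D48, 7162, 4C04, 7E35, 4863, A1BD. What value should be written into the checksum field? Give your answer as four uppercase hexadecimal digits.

BCFA

One's-complement addition (fold any carry out of bit 15 back into bit 0):
  0x1D48 + 0x7162 = 0x08EAA
  0x8EAA + 0x4C04 = 0x0DAAE
  0xDAAE + 0x7E35 = 0x158E3 → wrap carry → 0x58E4
  0x58E4 + 0x4863 = 0x0A147
  0xA147 + 0xA1BD = 0x14304 → wrap carry → 0x4305
One's-complement sum = 0x4305.
Checksum = ~0x4305 & 0xFFFF = 0xBCFA.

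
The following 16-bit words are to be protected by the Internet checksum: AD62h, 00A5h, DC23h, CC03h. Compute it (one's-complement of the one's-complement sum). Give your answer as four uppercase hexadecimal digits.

A9D0

One's-complement addition (fold any carry out of bit 15 back into bit 0):
  0xAD62 + 0x00A5 = 0x0AE07
  0xAE07 + 0xDC23 = 0x18A2A → wrap carry → 0x8A2B
  0x8A2B + 0xCC03 = 0x1562E → wrap carry → 0x562F
One's-complement sum = 0x562F.
Checksum = ~0x562F & 0xFFFF = 0xA9D0.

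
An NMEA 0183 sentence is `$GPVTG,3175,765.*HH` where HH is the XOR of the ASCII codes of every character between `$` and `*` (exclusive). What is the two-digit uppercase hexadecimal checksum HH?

XOR the ASCII codes of the payload characters:
  'G' = 0x47 → acc = 0x47
  'P' = 0x50 → acc = 0x17
  'V' = 0x56 → acc = 0x41
  'T' = 0x54 → acc = 0x15
  'G' = 0x47 → acc = 0x52
  ',' = 0x2C → acc = 0x7E
  '3' = 0x33 → acc = 0x4D
  '1' = 0x31 → acc = 0x7C
  '7' = 0x37 → acc = 0x4B
  '5' = 0x35 → acc = 0x7E
  ',' = 0x2C → acc = 0x52
  '7' = 0x37 → acc = 0x65
  '6' = 0x36 → acc = 0x53
  '5' = 0x35 → acc = 0x66
  '.' = 0x2E → acc = 0x48
Checksum = 0x48.

48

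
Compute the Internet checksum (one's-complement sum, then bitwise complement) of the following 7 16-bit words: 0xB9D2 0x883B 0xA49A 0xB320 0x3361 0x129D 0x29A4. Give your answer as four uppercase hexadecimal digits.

One's-complement addition (fold any carry out of bit 15 back into bit 0):
  0xB9D2 + 0x883B = 0x1420D → wrap carry → 0x420E
  0x420E + 0xA49A = 0x0E6A8
  0xE6A8 + 0xB320 = 0x199C8 → wrap carry → 0x99C9
  0x99C9 + 0x3361 = 0x0CD2A
  0xCD2A + 0x129D = 0x0DFC7
  0xDFC7 + 0x29A4 = 0x1096B → wrap carry → 0x096C
One's-complement sum = 0x096C.
Checksum = ~0x096C & 0xFFFF = 0xF693.

F693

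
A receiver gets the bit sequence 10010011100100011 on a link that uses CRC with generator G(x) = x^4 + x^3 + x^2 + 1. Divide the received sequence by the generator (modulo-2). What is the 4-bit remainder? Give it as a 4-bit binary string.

Modulo-2 division of 10010011100100011 by 11101:
  pos 0: 10010 XOR 11101 = 01111
  pos 1: 11110 XOR 11101 = 00011
  pos 4: 11111 XOR 11101 = 00010
  pos 7: 10001 XOR 11101 = 01100
  pos 8: 11000 XOR 11101 = 00101
  pos 10: 10100 XOR 11101 = 01001
  pos 11: 10011 XOR 11101 = 01110
  pos 12: 11101 XOR 11101 = 00000
Remainder = 0000 (zero — the frame passes the CRC check).

0000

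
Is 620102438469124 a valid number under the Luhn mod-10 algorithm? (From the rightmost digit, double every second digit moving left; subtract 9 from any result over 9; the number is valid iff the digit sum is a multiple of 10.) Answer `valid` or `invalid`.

From the right, keep odd positions and double even positions (subtract 9 from any doubled value over 9):
  doubled (positions 2,4,...): 4 9 8 6 4 2 4 → sum 37
  kept (positions 1,3,...): 4 1 6 8 4 0 0 6 → sum 29
Total = 66.
66 mod 10 = 6, so the number is invalid.

invalid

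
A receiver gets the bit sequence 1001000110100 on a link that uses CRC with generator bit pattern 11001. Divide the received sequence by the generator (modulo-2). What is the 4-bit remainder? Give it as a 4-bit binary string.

0000

Modulo-2 division of 1001000110100 by 11001:
  pos 0: 10010 XOR 11001 = 01011
  pos 1: 10110 XOR 11001 = 01111
  pos 2: 11110 XOR 11001 = 00111
  pos 4: 11111 XOR 11001 = 00110
  pos 6: 11001 XOR 11001 = 00000
Remainder = 0000 (zero — the frame passes the CRC check).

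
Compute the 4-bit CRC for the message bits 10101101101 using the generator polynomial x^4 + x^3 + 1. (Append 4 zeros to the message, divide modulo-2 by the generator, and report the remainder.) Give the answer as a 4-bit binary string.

0001

Append 4 zeros: 101011011010000. Divide by 11001 (XOR where the leading bit is 1):
  pos 0: 10101 XOR 11001 = 01100
  pos 1: 11001 XOR 11001 = 00000
  pos 7: 11010 XOR 11001 = 00011
  pos 10: 11000 XOR 11001 = 00001
Remainder (last 4 bits) = 0001. This is the CRC / FCS.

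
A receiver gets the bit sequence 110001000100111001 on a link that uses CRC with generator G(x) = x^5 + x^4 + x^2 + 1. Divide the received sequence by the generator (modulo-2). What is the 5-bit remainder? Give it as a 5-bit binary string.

00000

Modulo-2 division of 110001000100111001 by 110101:
  pos 0: 110001 XOR 110101 = 000100
  pos 3: 100000 XOR 110101 = 010101
  pos 4: 101011 XOR 110101 = 011110
  pos 5: 111100 XOR 110101 = 001001
  pos 7: 100101 XOR 110101 = 010000
  pos 8: 100001 XOR 110101 = 010100
  pos 9: 101001 XOR 110101 = 011100
  pos 10: 111000 XOR 110101 = 001101
  pos 12: 110101 XOR 110101 = 000000
Remainder = 00000 (zero — the frame passes the CRC check).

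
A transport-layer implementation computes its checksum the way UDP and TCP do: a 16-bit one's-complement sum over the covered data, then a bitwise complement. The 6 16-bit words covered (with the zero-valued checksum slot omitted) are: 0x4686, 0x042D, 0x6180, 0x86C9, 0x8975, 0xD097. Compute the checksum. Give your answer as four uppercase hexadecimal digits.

One's-complement addition (fold any carry out of bit 15 back into bit 0):
  0x4686 + 0x042D = 0x04AB3
  0x4AB3 + 0x6180 = 0x0AC33
  0xAC33 + 0x86C9 = 0x132FC → wrap carry → 0x32FD
  0x32FD + 0x8975 = 0x0BC72
  0xBC72 + 0xD097 = 0x18D09 → wrap carry → 0x8D0A
One's-complement sum = 0x8D0A.
Checksum = ~0x8D0A & 0xFFFF = 0x72F5.

72F5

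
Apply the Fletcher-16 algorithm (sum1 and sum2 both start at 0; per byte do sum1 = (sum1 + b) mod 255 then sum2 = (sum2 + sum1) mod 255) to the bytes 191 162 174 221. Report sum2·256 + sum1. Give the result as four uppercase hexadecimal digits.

Running sums (mod 255):
  after byte 0 (191): sum1=191, sum2=191
  after byte 1 (162): sum1=98, sum2=34
  after byte 2 (174): sum1=17, sum2=51
  after byte 3 (221): sum1=238, sum2=34
Checksum = sum2·256 + sum1 = 34·256 + 238 = 8942 = 0x22EE.

22EE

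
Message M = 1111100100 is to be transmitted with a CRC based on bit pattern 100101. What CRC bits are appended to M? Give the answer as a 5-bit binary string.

01101

Append 5 zeros: 111110010000000. Divide by 100101 (XOR where the leading bit is 1):
  pos 0: 111110 XOR 100101 = 011011
  pos 1: 110110 XOR 100101 = 010011
  pos 2: 100111 XOR 100101 = 000010
  pos 6: 100000 XOR 100101 = 000101
  pos 9: 101000 XOR 100101 = 001101
Remainder (last 5 bits) = 01101. This is the CRC / FCS.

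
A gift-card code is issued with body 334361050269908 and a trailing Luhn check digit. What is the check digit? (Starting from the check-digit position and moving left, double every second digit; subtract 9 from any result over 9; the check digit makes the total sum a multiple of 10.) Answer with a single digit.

Partial digits right→left: 8 0 9 9 6 2 0 5 0 1 6 3 4 3 3
Double every second digit counting from the check-digit position (so the 1st, 3rd, 5th, ... of the partial from the right).
  doubled (with −9 where >9): 7 9 3 0 0 3 8 6 → sum 36
  kept as-is: 0 9 2 5 1 3 3 → sum 23
Total = 36 + 23 = 59.
Check digit = (10 − (59 mod 10)) mod 10 = 1.

1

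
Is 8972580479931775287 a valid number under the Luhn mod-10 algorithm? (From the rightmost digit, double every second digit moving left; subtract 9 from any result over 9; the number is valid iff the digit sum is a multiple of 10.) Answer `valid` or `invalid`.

From the right, keep odd positions and double even positions (subtract 9 from any doubled value over 9):
  doubled (positions 2,4,...): 7 1 5 6 9 8 7 4 9 → sum 56
  kept (positions 1,3,...): 7 2 7 1 9 7 0 5 7 8 → sum 53
Total = 109.
109 mod 10 = 9, so the number is invalid.

invalid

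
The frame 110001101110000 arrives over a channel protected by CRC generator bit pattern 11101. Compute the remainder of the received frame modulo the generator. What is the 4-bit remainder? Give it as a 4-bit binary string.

Modulo-2 division of 110001101110000 by 11101:
  pos 0: 11000 XOR 11101 = 00101
  pos 2: 10111 XOR 11101 = 01010
  pos 3: 10100 XOR 11101 = 01001
  pos 4: 10011 XOR 11101 = 01110
  pos 5: 11101 XOR 11101 = 00000
  pos 10: 10000 XOR 11101 = 01101
Remainder = 1101 (nonzero — an error is detected).

1101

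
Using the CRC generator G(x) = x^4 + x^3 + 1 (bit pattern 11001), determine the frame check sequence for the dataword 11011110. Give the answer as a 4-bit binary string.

Append 4 zeros: 110111100000. Divide by 11001 (XOR where the leading bit is 1):
  pos 0: 11011 XOR 11001 = 00010
  pos 3: 10110 XOR 11001 = 01111
  pos 4: 11110 XOR 11001 = 00111
  pos 6: 11100 XOR 11001 = 00101
Remainder (last 4 bits) = 1010. This is the CRC / FCS.

1010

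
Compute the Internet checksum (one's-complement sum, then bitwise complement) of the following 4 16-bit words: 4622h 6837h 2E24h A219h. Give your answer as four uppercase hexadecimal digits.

One's-complement addition (fold any carry out of bit 15 back into bit 0):
  0x4622 + 0x6837 = 0x0AE59
  0xAE59 + 0x2E24 = 0x0DC7D
  0xDC7D + 0xA219 = 0x17E96 → wrap carry → 0x7E97
One's-complement sum = 0x7E97.
Checksum = ~0x7E97 & 0xFFFF = 0x8168.

8168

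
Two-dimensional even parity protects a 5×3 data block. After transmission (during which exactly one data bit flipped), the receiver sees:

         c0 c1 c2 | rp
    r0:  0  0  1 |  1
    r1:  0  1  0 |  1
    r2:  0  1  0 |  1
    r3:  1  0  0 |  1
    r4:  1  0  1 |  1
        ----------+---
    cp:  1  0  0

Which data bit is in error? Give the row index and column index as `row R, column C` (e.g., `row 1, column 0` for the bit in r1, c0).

row 4, column 0

Recompute each row's even parity and compare to rp:
  r0: data parity 1, sent rp 1 → ok
  r1: data parity 1, sent rp 1 → ok
  r2: data parity 1, sent rp 1 → ok
  r3: data parity 1, sent rp 1 → ok
  r4: data parity 0, sent rp 1 → mismatch
Recompute each column's even parity and compare to cp:
  c0: data parity 0, sent cp 1 → mismatch
  c1: data parity 0, sent cp 0 → ok
  c2: data parity 0, sent cp 0 → ok
Exactly one row (r4) and one column (c0) fail → the flipped bit is at their intersection.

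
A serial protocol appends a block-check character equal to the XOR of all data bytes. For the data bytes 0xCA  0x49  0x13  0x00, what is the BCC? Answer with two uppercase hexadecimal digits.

90

XOR the bytes together:
  start with 0xCA
  0xCA ⊕ 0x49 = 0x83
  0x83 ⊕ 0x13 = 0x90
  0x90 ⊕ 0x00 = 0x90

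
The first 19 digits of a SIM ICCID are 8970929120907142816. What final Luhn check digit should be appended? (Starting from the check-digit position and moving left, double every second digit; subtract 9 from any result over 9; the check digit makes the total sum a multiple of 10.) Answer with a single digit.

8

Partial digits right→left: 6 1 8 2 4 1 7 0 9 0 2 1 9 2 9 0 7 9 8
Double every second digit counting from the check-digit position (so the 1st, 3rd, 5th, ... of the partial from the right).
  doubled (with −9 where >9): 3 7 8 5 9 4 9 9 5 7 → sum 66
  kept as-is: 1 2 1 0 0 1 2 0 9 → sum 16
Total = 66 + 16 = 82.
Check digit = (10 − (82 mod 10)) mod 10 = 8.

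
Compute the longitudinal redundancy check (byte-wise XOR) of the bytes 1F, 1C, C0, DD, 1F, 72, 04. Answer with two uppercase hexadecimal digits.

77

XOR the bytes together:
  start with 0x1F
  0x1F ⊕ 0x1C = 0x03
  0x03 ⊕ 0xC0 = 0xC3
  0xC3 ⊕ 0xDD = 0x1E
  0x1E ⊕ 0x1F = 0x01
  0x01 ⊕ 0x72 = 0x73
  0x73 ⊕ 0x04 = 0x77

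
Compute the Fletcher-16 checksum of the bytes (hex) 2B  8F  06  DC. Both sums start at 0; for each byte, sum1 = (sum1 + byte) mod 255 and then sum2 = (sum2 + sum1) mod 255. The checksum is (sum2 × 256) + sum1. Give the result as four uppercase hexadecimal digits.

449D

Running sums (mod 255):
  after byte 0 (2B): sum1=43, sum2=43
  after byte 1 (8F): sum1=186, sum2=229
  after byte 2 (06): sum1=192, sum2=166
  after byte 3 (DC): sum1=157, sum2=68
Checksum = sum2·256 + sum1 = 68·256 + 157 = 17565 = 0x449D.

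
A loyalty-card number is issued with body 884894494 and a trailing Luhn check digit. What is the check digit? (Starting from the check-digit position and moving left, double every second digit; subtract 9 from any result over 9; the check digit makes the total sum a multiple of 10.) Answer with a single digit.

1

Partial digits right→left: 4 9 4 4 9 8 4 8 8
Double every second digit counting from the check-digit position (so the 1st, 3rd, 5th, ... of the partial from the right).
  doubled (with −9 where >9): 8 8 9 8 7 → sum 40
  kept as-is: 9 4 8 8 → sum 29
Total = 40 + 29 = 69.
Check digit = (10 − (69 mod 10)) mod 10 = 1.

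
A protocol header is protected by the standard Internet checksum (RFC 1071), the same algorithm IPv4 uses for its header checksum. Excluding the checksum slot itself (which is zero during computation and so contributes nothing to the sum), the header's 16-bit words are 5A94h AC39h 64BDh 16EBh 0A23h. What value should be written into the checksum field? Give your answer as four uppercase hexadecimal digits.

7366

One's-complement addition (fold any carry out of bit 15 back into bit 0):
  0x5A94 + 0xAC39 = 0x106CD → wrap carry → 0x06CE
  0x06CE + 0x64BD = 0x06B8B
  0x6B8B + 0x16EB = 0x08276
  0x8276 + 0x0A23 = 0x08C99
One's-complement sum = 0x8C99.
Checksum = ~0x8C99 & 0xFFFF = 0x7366.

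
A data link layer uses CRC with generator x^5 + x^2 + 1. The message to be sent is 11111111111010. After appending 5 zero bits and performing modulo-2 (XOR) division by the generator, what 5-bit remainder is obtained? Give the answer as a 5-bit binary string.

Append 5 zeros: 1111111111101000000. Divide by 100101 (XOR where the leading bit is 1):
  pos 0: 111111 XOR 100101 = 011010
  pos 1: 110101 XOR 100101 = 010000
  pos 2: 100001 XOR 100101 = 000100
  pos 5: 100111 XOR 100101 = 000010
  pos 9: 100100 XOR 100101 = 000001
Remainder (last 5 bits) = 10000. This is the CRC / FCS.

10000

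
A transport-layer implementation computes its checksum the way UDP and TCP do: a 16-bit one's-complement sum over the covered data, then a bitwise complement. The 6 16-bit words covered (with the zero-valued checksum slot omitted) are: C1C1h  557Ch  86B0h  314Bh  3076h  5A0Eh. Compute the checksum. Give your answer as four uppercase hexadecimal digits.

A641

One's-complement addition (fold any carry out of bit 15 back into bit 0):
  0xC1C1 + 0x557C = 0x1173D → wrap carry → 0x173E
  0x173E + 0x86B0 = 0x09DEE
  0x9DEE + 0x314B = 0x0CF39
  0xCF39 + 0x3076 = 0x0FFAF
  0xFFAF + 0x5A0E = 0x159BD → wrap carry → 0x59BE
One's-complement sum = 0x59BE.
Checksum = ~0x59BE & 0xFFFF = 0xA641.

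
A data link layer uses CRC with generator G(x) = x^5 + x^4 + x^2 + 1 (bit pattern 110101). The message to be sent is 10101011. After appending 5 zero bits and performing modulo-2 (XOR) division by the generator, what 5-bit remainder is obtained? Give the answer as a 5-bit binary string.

Append 5 zeros: 1010101100000. Divide by 110101 (XOR where the leading bit is 1):
  pos 0: 101010 XOR 110101 = 011111
  pos 1: 111111 XOR 110101 = 001010
  pos 3: 101010 XOR 110101 = 011111
  pos 4: 111110 XOR 110101 = 001011
  pos 6: 101100 XOR 110101 = 011001
  pos 7: 110010 XOR 110101 = 000111
Remainder (last 5 bits) = 00111. This is the CRC / FCS.

00111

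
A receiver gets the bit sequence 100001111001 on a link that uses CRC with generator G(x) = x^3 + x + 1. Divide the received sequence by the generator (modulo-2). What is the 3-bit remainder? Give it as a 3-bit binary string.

Modulo-2 division of 100001111001 by 1011:
  pos 0: 1000 XOR 1011 = 0011
  pos 2: 1101 XOR 1011 = 0110
  pos 3: 1101 XOR 1011 = 0110
  pos 4: 1101 XOR 1011 = 0110
  pos 5: 1101 XOR 1011 = 0110
  pos 6: 1100 XOR 1011 = 0111
  pos 7: 1110 XOR 1011 = 0101
  pos 8: 1011 XOR 1011 = 0000
Remainder = 000 (zero — the frame passes the CRC check).

000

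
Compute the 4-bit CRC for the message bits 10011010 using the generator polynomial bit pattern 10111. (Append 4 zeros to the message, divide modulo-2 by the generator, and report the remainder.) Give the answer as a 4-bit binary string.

Append 4 zeros: 100110100000. Divide by 10111 (XOR where the leading bit is 1):
  pos 0: 10011 XOR 10111 = 00100
  pos 2: 10001 XOR 10111 = 00110
  pos 4: 11000 XOR 10111 = 01111
  pos 5: 11110 XOR 10111 = 01001
  pos 6: 10010 XOR 10111 = 00101
Remainder (last 4 bits) = 1010. This is the CRC / FCS.

1010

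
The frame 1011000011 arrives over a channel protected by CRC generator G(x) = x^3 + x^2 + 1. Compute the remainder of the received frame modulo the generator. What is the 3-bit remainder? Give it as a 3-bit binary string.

000

Modulo-2 division of 1011000011 by 1101:
  pos 0: 1011 XOR 1101 = 0110
  pos 1: 1100 XOR 1101 = 0001
  pos 4: 1000 XOR 1101 = 0101
  pos 5: 1011 XOR 1101 = 0110
  pos 6: 1101 XOR 1101 = 0000
Remainder = 000 (zero — the frame passes the CRC check).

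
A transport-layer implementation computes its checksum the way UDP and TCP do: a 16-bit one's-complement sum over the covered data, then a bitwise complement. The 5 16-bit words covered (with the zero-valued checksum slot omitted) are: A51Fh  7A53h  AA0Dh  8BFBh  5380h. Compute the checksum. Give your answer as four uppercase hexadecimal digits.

One's-complement addition (fold any carry out of bit 15 back into bit 0):
  0xA51F + 0x7A53 = 0x11F72 → wrap carry → 0x1F73
  0x1F73 + 0xAA0D = 0x0C980
  0xC980 + 0x8BFB = 0x1557B → wrap carry → 0x557C
  0x557C + 0x5380 = 0x0A8FC
One's-complement sum = 0xA8FC.
Checksum = ~0xA8FC & 0xFFFF = 0x5703.

5703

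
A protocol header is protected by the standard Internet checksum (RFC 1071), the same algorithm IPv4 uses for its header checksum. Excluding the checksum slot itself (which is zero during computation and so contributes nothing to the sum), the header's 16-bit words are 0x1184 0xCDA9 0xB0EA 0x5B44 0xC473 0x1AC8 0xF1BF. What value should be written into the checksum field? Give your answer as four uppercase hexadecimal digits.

43A7

One's-complement addition (fold any carry out of bit 15 back into bit 0):
  0x1184 + 0xCDA9 = 0x0DF2D
  0xDF2D + 0xB0EA = 0x19017 → wrap carry → 0x9018
  0x9018 + 0x5B44 = 0x0EB5C
  0xEB5C + 0xC473 = 0x1AFCF → wrap carry → 0xAFD0
  0xAFD0 + 0x1AC8 = 0x0CA98
  0xCA98 + 0xF1BF = 0x1BC57 → wrap carry → 0xBC58
One's-complement sum = 0xBC58.
Checksum = ~0xBC58 & 0xFFFF = 0x43A7.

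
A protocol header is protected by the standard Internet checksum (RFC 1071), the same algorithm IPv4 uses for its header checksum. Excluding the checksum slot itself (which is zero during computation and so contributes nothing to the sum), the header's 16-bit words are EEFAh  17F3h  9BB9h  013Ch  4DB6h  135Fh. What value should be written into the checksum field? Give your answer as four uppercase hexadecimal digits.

One's-complement addition (fold any carry out of bit 15 back into bit 0):
  0xEEFA + 0x17F3 = 0x106ED → wrap carry → 0x06EE
  0x06EE + 0x9BB9 = 0x0A2A7
  0xA2A7 + 0x013C = 0x0A3E3
  0xA3E3 + 0x4DB6 = 0x0F199
  0xF199 + 0x135F = 0x104F8 → wrap carry → 0x04F9
One's-complement sum = 0x04F9.
Checksum = ~0x04F9 & 0xFFFF = 0xFB06.

FB06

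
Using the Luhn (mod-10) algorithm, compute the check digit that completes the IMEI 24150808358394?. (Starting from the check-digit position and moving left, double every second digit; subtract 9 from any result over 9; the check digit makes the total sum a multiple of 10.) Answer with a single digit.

9

Partial digits right→left: 4 9 3 8 5 3 8 0 8 0 5 1 4 2
Double every second digit counting from the check-digit position (so the 1st, 3rd, 5th, ... of the partial from the right).
  doubled (with −9 where >9): 8 6 1 7 7 1 8 → sum 38
  kept as-is: 9 8 3 0 0 1 2 → sum 23
Total = 38 + 23 = 61.
Check digit = (10 − (61 mod 10)) mod 10 = 9.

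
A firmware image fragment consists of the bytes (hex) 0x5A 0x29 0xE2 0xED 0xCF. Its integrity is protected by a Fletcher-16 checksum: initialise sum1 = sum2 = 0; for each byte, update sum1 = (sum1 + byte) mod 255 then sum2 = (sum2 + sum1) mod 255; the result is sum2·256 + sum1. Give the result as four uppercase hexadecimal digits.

BC24

Running sums (mod 255):
  after byte 0 (0x5A): sum1=90, sum2=90
  after byte 1 (0x29): sum1=131, sum2=221
  after byte 2 (0xE2): sum1=102, sum2=68
  after byte 3 (0xED): sum1=84, sum2=152
  after byte 4 (0xCF): sum1=36, sum2=188
Checksum = sum2·256 + sum1 = 188·256 + 36 = 48164 = 0xBC24.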